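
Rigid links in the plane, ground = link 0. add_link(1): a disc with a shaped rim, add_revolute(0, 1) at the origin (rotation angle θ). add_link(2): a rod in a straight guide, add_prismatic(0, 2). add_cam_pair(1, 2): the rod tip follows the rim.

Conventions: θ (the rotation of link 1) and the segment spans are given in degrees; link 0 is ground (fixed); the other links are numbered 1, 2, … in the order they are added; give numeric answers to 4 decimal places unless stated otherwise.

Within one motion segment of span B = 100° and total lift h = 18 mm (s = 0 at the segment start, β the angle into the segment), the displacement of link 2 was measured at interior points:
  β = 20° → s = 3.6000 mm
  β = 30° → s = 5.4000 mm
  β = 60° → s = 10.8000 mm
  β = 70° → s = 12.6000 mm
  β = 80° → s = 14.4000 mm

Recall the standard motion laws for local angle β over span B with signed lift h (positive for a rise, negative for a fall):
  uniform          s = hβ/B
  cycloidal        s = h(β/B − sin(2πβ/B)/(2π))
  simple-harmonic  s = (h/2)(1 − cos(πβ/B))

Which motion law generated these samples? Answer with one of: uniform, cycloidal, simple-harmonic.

candidates at β/B = r: uniform s = h·r (linear in β); cycloidal s = h·(r − sin(2πr)/(2π)); simple-harmonic s = (h/2)(1 − cos(πr))
β=20°: printed 3.6000 | uniform 3.6000, cycloidal 0.8754, simple-harmonic 1.7188
β=30°: printed 5.4000 | uniform 5.4000, cycloidal 2.6754, simple-harmonic 3.7099
β=60°: printed 10.8000 | uniform 10.8000, cycloidal 12.4839, simple-harmonic 11.7812
β=70°: printed 12.6000 | uniform 12.6000, cycloidal 15.3246, simple-harmonic 14.2901
β=80°: printed 14.4000 | uniform 14.4000, cycloidal 17.1246, simple-harmonic 16.2812
only one law matches every sample → uniform

uniform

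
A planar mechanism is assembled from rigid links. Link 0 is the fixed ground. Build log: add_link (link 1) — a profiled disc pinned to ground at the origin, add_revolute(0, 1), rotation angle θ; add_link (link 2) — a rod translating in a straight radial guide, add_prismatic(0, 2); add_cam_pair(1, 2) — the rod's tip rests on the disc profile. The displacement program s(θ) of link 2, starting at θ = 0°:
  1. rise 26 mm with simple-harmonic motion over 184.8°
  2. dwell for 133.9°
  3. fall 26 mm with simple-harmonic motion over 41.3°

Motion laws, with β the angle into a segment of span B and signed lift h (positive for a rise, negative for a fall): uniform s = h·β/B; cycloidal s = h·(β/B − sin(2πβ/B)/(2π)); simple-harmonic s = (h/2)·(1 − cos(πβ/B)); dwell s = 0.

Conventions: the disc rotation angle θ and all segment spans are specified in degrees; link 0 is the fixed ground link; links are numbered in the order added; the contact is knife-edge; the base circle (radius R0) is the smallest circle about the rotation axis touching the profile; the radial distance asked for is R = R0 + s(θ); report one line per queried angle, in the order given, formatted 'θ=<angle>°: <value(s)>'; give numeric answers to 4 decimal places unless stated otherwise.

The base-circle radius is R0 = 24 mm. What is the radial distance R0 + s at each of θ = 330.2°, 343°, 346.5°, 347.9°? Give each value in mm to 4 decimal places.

seg 1 [0°–184.8°] simple-harmonic, h=26: full span → s += 26 → s = 26.0000
seg 2 [184.8°–318.7°] dwell: s stays 26.0000
seg 3 [318.7°–360°] simple-harmonic, h=-26: θ=330.2° here. β=11.5, B=41.3. -26/2·(1 − cos(π·0.2785)) = -4.6648 → s = 21.3352
seg 3 [318.7°–360°] simple-harmonic, h=-26: θ=343° here. β=24.3, B=41.3. -26/2·(1 − cos(π·0.5884)) = -16.5632 → s = 9.4368
seg 3 [318.7°–360°] simple-harmonic, h=-26: θ=346.5° here. β=27.8, B=41.3. -26/2·(1 − cos(π·0.6731)) = -19.7270 → s = 6.2730
seg 3 [318.7°–360°] simple-harmonic, h=-26: θ=347.9° here. β=29.2, B=41.3. -26/2·(1 − cos(π·0.7070)) = -20.8713 → s = 5.1287
θ=330.2°: R = R0 + s = 24 + 21.3352 = 45.3352
θ=343°: R = R0 + s = 24 + 9.4368 = 33.4368
θ=346.5°: R = R0 + s = 24 + 6.2730 = 30.2730
θ=347.9°: R = R0 + s = 24 + 5.1287 = 29.1287

θ=330.2°: 45.3352
θ=343°: 33.4368
θ=346.5°: 30.2730
θ=347.9°: 29.1287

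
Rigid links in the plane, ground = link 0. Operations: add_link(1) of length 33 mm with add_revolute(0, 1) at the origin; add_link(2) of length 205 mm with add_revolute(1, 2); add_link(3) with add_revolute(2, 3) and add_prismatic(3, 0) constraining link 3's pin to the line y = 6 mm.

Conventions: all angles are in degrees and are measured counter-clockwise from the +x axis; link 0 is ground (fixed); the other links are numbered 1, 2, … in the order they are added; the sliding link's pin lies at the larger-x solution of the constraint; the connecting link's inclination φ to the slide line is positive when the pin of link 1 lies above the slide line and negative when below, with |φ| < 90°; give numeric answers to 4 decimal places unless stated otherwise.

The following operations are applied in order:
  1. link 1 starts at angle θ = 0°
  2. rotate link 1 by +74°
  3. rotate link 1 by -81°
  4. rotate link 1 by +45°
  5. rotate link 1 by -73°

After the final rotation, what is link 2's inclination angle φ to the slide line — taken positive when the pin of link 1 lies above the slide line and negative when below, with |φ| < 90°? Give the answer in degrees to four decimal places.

geometry: r = 33 mm, L = 205 mm, e = 6 mm; θ starts at 0°
rotate link 1 by +74°: θ ← 0° +74° = 74°
rotate link 1 by -81°: θ ← 74° -81° = -7°
rotate link 1 by +45°: θ ← -7° +45° = 38°
rotate link 1 by -73°: θ ← 38° -73° = -35°
h = r sin θ − e = -18.928022 − 6 = -24.928022
sin φ = h / L = -24.928022 / 205 = -0.12160011
φ = arcsin(-0.12160011) = -6.984458°

-6.9845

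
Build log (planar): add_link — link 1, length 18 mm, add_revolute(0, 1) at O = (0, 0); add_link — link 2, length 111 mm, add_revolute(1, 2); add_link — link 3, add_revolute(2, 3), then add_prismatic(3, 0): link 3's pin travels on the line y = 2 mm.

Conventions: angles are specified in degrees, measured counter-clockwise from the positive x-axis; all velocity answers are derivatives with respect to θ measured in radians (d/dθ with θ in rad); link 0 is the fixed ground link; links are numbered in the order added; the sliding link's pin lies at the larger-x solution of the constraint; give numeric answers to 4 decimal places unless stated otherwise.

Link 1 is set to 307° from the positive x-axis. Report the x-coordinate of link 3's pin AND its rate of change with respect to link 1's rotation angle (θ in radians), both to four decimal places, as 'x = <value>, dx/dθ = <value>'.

geometry: r = 18 mm, L = 111 mm, e = 2 mm
crank pin P = (r cos θ, r sin θ) = (10.832670, -14.375439)
h = r sin θ − e = -14.375439 − 2 = -16.375439
x = r cos θ + √(L² − h²) = 10.832670 + 109.785450 = 120.618120
dx/dθ = −r sin θ − h·r cos θ/√(L² − h²) (θ in radians; h = -16.375439) = 15.991225

x = 120.6181, dx/dθ = 15.9912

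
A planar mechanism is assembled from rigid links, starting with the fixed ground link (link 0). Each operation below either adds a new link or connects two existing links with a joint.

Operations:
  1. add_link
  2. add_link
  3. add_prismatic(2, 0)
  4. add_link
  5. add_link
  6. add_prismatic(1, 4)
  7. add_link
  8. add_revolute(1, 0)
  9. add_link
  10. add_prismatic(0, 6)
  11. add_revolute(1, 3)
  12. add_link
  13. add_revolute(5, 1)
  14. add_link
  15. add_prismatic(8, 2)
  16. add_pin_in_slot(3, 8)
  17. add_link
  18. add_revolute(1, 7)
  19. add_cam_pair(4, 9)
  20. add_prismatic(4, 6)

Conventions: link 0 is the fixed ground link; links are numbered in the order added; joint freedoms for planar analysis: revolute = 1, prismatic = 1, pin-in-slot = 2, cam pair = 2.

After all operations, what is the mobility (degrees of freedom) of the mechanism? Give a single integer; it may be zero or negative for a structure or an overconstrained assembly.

ground; <1,0,0>
#1 <2,0,0>
#2 <3,0,0>
P:2↔0 J1 <3,1,0>
#3 <4,1,0>
#4 <5,1,0>
P:1↔4 J1 <5,2,0>
#5 <6,2,0>
R:1↔0 J1 <6,3,0>
#6 <7,3,0>
P:0↔6 J1 <7,4,0>
R:1↔3 J1 <7,5,0>
#7 <8,5,0>
R:5↔1 J1 <8,6,0>
#8 <9,6,0>
P:8↔2 J1 <9,7,0>
PS:3↔8 J2 <9,7,1>
#9 <10,7,1>
R:1↔7 J1 <10,8,1>
C:4↔9 J2 <10,8,2>
P:4↔6 J1 <10,9,2>
3×9 − 2×9 − 1×2 = 7

M = 7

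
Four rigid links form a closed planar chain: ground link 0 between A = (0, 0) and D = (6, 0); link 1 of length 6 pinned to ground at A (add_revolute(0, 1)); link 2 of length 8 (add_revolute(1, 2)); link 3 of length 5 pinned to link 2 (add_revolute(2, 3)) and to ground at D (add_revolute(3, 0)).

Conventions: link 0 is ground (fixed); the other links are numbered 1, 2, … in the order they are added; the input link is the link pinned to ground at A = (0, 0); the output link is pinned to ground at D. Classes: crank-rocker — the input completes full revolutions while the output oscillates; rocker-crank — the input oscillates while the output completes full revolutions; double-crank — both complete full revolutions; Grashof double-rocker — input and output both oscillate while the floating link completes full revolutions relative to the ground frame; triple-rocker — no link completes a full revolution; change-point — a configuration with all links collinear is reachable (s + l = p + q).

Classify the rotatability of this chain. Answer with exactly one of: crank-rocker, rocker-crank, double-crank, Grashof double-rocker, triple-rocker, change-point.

lengths: ground=6, input=6, coupler=8, output=5
sorted: s=5 (shortest), l=8 (longest), p+q=12
s + l = 13 vs p + q = 12
s + l > p + q → non-Grashof → no link fully rotates → triple-rocker

triple-rocker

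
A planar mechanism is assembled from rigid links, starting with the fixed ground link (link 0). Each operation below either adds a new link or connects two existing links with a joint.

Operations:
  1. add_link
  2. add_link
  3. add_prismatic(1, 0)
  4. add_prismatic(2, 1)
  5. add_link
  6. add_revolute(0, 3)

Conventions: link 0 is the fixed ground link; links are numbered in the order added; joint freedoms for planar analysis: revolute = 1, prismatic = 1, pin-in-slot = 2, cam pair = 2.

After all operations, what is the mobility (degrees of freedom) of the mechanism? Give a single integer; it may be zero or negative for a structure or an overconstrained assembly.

ground; <1,0,0>
#1 <2,0,0>
#2 <3,0,0>
P:1↔0 J1 <3,1,0>
P:2↔1 J1 <3,2,0>
#3 <4,2,0>
R:0↔3 J1 <4,3,0>
3×3 − 2×3 − 1×0 = 3

M = 3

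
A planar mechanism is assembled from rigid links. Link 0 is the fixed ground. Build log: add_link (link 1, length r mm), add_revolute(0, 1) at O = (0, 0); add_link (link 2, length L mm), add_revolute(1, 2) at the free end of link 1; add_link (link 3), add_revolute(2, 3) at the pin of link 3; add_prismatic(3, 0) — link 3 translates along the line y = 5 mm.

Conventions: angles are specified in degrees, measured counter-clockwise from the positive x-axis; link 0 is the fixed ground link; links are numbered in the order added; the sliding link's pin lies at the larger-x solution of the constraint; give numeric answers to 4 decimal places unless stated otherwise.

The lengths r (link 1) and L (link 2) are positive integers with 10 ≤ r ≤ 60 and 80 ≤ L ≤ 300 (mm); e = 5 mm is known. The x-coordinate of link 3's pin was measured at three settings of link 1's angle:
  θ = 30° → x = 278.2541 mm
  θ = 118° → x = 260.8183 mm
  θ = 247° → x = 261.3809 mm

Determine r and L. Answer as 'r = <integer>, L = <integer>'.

constraint per measurement: (x − r cos θ)² + (r sin θ − e)² = L²
subtracting the θ₁ and θ₂ equations cancels the r² and L² terms:
r = (x₁² − x₂²) / (2[(x₁cos θ₁ + e sin θ₁) − (x₂cos θ₂ + e sin θ₂)]) = 13.0000 → r = 13
L² = (x₁ − r cos θ₁)² + (r sin θ₁ − e)² = 71288.9911 → L = 267.0000 → L = 267
check at θ₃=247°: x = 261.3809 (printed 261.3809) ✓

r = 13, L = 267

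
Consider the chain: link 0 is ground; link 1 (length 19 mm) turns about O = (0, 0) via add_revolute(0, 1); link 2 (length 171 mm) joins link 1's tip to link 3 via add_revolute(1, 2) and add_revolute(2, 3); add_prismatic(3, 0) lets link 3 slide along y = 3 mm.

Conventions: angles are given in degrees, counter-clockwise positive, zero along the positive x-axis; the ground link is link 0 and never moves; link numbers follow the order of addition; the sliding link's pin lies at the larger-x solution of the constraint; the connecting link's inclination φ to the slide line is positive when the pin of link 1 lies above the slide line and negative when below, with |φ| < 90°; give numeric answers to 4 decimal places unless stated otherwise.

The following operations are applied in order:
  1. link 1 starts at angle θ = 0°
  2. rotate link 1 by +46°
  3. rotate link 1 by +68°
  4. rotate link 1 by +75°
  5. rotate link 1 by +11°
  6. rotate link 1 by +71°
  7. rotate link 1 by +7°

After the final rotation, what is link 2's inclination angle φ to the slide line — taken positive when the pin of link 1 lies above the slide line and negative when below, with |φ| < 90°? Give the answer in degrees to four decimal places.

geometry: r = 19 mm, L = 171 mm, e = 3 mm; θ starts at 0°
rotate link 1 by +46°: θ ← 0° +46° = 46°
rotate link 1 by +68°: θ ← 46° +68° = 114°
rotate link 1 by +75°: θ ← 114° +75° = 189°
rotate link 1 by +11°: θ ← 189° +11° = 200°
rotate link 1 by +71°: θ ← 200° +71° = 271°
rotate link 1 by +7°: θ ← 271° +7° = 278°
h = r sin θ − e = -18.815093 − 3 = -21.815093
sin φ = h / L = -21.815093 / 171 = -0.12757365
φ = arcsin(-0.12757365) = -7.329405°

-7.3294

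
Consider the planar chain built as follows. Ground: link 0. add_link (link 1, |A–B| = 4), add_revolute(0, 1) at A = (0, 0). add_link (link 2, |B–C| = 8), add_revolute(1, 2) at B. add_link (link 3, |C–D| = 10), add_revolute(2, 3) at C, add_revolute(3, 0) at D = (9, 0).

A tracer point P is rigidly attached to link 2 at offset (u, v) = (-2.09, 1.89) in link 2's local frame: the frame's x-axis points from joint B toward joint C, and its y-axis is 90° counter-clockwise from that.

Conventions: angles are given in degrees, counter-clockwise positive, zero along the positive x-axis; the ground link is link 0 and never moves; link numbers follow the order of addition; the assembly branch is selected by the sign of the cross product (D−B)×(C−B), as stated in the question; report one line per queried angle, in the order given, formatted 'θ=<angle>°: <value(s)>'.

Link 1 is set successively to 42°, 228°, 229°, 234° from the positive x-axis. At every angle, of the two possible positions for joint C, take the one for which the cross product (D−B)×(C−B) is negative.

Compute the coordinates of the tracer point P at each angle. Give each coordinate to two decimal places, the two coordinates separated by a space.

A=(0,0), D=(9.00,0)
θ=42°: B = A + 4.00·(cos42°, sin42°) = (2.9726, 2.6765)
θ=42°: |BD| = 6.5950
θ=42°: circle(B,8.00) ∩ circle(D,10.00): a=0.5681, h=7.9798
θ=42°:   candidates: C₊=(6.7304,9.7390) cross=52.627; C₋=(0.2533,-4.8471) cross=-52.627
θ=42°:   branch - wants cross < 0 → take C=(0.2533,-4.8471) (cross=-52.627)
θ=42°: ex = (C−B)/|BC| = (-0.3399,-0.9405); ey = (0.9405,-0.3399)
θ=42°: P = B + -2.09·ex + 1.89·ey = (5.4605,3.9996)
θ=228°: B = A + 4.00·(cos228°, sin228°) = (-2.6765, -2.9726)
θ=228°: |BD| = 12.0490
θ=228°: circle(B,8.00) ∩ circle(D,10.00): a=4.5306, h=6.5935
θ=228°:   candidates: C₊=(0.0873,4.5348) cross=79.444; C₋=(3.3407,-8.2445) cross=-79.444
θ=228°:   branch - wants cross < 0 → take C=(3.3407,-8.2445) (cross=-79.444)
θ=228°: ex = (C−B)/|BC| = (0.7521,-0.6590); ey = (0.6590,0.7521)
θ=228°: P = B + -2.09·ex + 1.89·ey = (-3.0030,-0.1737)
θ=229°: B = A + 4.00·(cos229°, sin229°) = (-2.6242, -3.0188)
θ=229°: |BD| = 12.0098
θ=229°: circle(B,8.00) ∩ circle(D,10.00): a=4.5061, h=6.6102
θ=229°:   candidates: C₊=(0.0757,4.5118) cross=79.387; C₋=(3.3988,-8.2841) cross=-79.387
θ=229°:   branch - wants cross < 0 → take C=(3.3988,-8.2841) (cross=-79.387)
θ=229°: ex = (C−B)/|BC| = (0.7529,-0.6582); ey = (0.6582,0.7529)
θ=229°: P = B + -2.09·ex + 1.89·ey = (-2.9538,-0.2203)
θ=234°: B = A + 4.00·(cos234°, sin234°) = (-2.3511, -3.2361)
θ=234°: |BD| = 11.8034
θ=234°: circle(B,8.00) ∩ circle(D,10.00): a=4.3767, h=6.6966
θ=234°:   candidates: C₊=(0.0219,4.4039) cross=79.043; C₋=(3.6938,-8.4761) cross=-79.043
θ=234°:   branch - wants cross < 0 → take C=(3.6938,-8.4761) (cross=-79.043)
θ=234°: ex = (C−B)/|BC| = (0.7556,-0.6550); ey = (0.6550,0.7556)
θ=234°: P = B + -2.09·ex + 1.89·ey = (-2.6924,-0.4390)

θ=42°: 5.46 4.00
θ=228°: -3.00 -0.17
θ=229°: -2.95 -0.22
θ=234°: -2.69 -0.44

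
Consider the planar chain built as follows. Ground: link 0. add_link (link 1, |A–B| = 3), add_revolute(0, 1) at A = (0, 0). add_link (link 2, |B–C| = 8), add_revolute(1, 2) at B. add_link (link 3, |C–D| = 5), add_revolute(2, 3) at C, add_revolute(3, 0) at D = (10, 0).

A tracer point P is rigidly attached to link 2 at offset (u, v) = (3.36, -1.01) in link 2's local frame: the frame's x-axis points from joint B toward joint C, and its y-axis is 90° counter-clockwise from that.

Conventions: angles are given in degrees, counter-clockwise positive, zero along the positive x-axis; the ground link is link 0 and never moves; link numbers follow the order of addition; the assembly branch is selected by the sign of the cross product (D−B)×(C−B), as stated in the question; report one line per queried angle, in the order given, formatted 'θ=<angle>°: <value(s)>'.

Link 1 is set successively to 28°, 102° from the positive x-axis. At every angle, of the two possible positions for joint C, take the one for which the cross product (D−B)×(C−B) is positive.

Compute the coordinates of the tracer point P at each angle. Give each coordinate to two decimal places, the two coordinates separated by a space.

A=(0,0), D=(10.00,0)
θ=28°: B = A + 3.00·(cos28°, sin28°) = (2.6488, 1.4084)
θ=28°: |BD| = 7.4849
θ=28°: circle(B,8.00) ∩ circle(D,5.00): a=6.3477, h=4.8690
θ=28°:   candidates: C₊=(9.7993,4.9960) cross=36.444; C₋=(7.9670,-4.5680) cross=-36.444
θ=28°:   branch + wants cross > 0 → take C=(9.7993,4.9960) (cross=36.444)
θ=28°: ex = (C−B)/|BC| = (0.8938,0.4484); ey = (-0.4484,0.8938)
θ=28°: P = B + 3.36·ex + -1.01·ey = (6.1050,2.0124)
θ=102°: B = A + 3.00·(cos102°, sin102°) = (-0.6237, 2.9344)
θ=102°: |BD| = 11.0216
θ=102°: circle(B,8.00) ∩ circle(D,5.00): a=7.2800, h=3.3168
θ=102°:   candidates: C₊=(7.2766,4.1932) cross=36.556; C₋=(5.5105,-2.2009) cross=-36.556
θ=102°:   branch + wants cross > 0 → take C=(7.2766,4.1932) (cross=36.556)
θ=102°: ex = (C−B)/|BC| = (0.9875,0.1573); ey = (-0.1573,0.9875)
θ=102°: P = B + 3.36·ex + -1.01·ey = (2.8533,2.4657)

θ=28°: 6.10 2.01
θ=102°: 2.85 2.47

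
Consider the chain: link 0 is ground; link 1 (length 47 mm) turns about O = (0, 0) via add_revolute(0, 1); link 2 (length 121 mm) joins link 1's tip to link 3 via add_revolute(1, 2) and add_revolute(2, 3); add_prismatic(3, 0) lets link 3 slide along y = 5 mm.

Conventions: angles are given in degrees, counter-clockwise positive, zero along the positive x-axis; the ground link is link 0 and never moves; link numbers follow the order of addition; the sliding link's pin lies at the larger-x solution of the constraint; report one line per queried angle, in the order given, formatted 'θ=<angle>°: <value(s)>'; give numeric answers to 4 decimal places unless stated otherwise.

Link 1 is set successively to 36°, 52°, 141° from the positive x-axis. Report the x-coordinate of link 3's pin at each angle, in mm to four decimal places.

geometry: r = 47 mm, L = 121 mm, e = 5 mm
θ=36°: crank pin P = (r cos θ, r sin θ) = (38.023799, 27.625907)
θ=36°: h = r sin θ − e = 27.625907 − 5 = 22.625907
θ=36°: x = r cos θ + √(L² − h²) = 38.023799 + 118.865758 = 156.889556
θ=52°: crank pin P = (r cos θ, r sin θ) = (28.936089, 37.036505)
θ=52°: h = r sin θ − e = 37.036505 − 5 = 32.036505
θ=52°: x = r cos θ + √(L² − h²) = 28.936089 + 116.681885 = 145.617974
θ=141°: crank pin P = (r cos θ, r sin θ) = (-36.525860, 29.578058)
θ=141°: h = r sin θ − e = 29.578058 − 5 = 24.578058
θ=141°: x = r cos θ + √(L² − h²) = -36.525860 + 118.477504 = 81.951644

θ=36°: 156.8896
θ=52°: 145.6180
θ=141°: 81.9516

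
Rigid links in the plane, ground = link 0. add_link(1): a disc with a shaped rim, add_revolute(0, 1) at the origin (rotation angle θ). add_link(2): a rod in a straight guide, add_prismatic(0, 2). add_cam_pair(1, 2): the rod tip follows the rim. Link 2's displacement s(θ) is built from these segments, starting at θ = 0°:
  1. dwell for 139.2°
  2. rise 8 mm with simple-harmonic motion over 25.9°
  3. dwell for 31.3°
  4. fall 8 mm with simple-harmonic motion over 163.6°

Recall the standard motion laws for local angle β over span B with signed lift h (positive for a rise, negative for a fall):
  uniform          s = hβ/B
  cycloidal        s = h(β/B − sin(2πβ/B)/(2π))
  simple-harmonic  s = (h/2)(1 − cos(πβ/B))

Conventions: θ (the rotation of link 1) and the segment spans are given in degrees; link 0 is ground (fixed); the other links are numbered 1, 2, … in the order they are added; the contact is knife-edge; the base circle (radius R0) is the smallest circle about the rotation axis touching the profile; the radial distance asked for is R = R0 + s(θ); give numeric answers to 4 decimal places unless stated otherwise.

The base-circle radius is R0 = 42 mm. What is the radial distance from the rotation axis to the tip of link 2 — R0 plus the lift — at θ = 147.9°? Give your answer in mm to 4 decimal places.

segment 1 (0° to 139.2°, dwell): s unchanged at 0.0000
θ = 147.9° falls in segment 2 (139.2° to 165.1°, simple-harmonic, h = 8): β = 147.9 − 139.2 = 8.7°, B = 25.9°; Δs = 8/2·(1 − cos(π·0.3359)) = 2.0281; s = 0.0000 + 2.0281 = 2.0281
R = R0 + s = 42 + 2.0281 = 44.0281

44.0281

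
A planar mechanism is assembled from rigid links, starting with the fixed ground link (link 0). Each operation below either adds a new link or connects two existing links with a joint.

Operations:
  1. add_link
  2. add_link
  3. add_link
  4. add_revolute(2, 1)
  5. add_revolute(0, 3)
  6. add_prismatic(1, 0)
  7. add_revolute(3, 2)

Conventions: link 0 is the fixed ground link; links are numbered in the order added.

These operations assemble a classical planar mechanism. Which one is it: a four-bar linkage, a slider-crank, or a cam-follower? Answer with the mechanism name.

links: 4 (incl. ground); joints: 3 revolute, 1 prismatic, 0 higher (cam) pair, forming one closed loop
4 links, 3 revolutes + 1 prismatic in one loop → slider-crank

slider-crank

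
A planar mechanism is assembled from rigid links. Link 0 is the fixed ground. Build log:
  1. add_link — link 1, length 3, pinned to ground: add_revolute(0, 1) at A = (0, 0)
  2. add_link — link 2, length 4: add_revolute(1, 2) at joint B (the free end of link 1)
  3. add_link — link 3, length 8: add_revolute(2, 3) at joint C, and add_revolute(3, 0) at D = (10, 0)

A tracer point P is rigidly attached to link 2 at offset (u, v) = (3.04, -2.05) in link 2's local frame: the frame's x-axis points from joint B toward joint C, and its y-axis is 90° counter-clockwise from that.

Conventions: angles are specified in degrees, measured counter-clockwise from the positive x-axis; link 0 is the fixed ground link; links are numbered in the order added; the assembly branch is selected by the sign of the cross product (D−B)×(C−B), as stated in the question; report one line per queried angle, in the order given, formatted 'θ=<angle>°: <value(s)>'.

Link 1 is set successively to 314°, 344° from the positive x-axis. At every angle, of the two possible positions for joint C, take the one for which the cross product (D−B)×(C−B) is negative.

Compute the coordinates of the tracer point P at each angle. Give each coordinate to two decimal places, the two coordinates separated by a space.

A=(0,0), D=(10.00,0)
θ=314°: B = A + 3.00·(cos314°, sin314°) = (2.0840, -2.1580)
θ=314°: |BD| = 8.2049
θ=314°: circle(B,4.00) ∩ circle(D,8.00): a=1.1774, h=3.8228
θ=314°:   candidates: C₊=(2.2144,1.8399) cross=31.366; C₋=(4.2254,-5.5366) cross=-31.366
θ=314°:   branch - wants cross < 0 → take C=(4.2254,-5.5366) (cross=-31.366)
θ=314°: ex = (C−B)/|BC| = (0.5353,-0.8446); ey = (0.8446,0.5353)
θ=314°: P = B + 3.04·ex + -2.05·ey = (1.9799,-5.8232)
θ=344°: B = A + 3.00·(cos344°, sin344°) = (2.8838, -0.8269)
θ=344°: |BD| = 7.1641
θ=344°: circle(B,4.00) ∩ circle(D,8.00): a=0.2320, h=3.9933
θ=344°:   candidates: C₊=(2.6533,3.1664) cross=28.608; C₋=(3.5752,-4.7667) cross=-28.608
θ=344°:   branch - wants cross < 0 → take C=(3.5752,-4.7667) (cross=-28.608)
θ=344°: ex = (C−B)/|BC| = (0.1728,-0.9849); ey = (0.9849,0.1728)
θ=344°: P = B + 3.04·ex + -2.05·ey = (1.3901,-4.1755)

θ=314°: 1.98 -5.82
θ=344°: 1.39 -4.18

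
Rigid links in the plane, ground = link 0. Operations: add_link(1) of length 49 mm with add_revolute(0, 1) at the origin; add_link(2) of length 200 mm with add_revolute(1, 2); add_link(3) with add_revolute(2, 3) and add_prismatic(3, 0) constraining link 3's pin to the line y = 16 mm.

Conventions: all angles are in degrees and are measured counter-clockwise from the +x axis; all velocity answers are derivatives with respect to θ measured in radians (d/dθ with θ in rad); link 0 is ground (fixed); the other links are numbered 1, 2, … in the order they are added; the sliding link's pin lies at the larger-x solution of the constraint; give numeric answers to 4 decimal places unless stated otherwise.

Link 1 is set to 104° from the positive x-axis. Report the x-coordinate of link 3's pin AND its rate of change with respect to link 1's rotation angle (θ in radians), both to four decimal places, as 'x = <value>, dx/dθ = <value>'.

geometry: r = 49 mm, L = 200 mm, e = 16 mm
crank pin P = (r cos θ, r sin θ) = (-11.854173, 47.544491)
h = r sin θ − e = 47.544491 − 16 = 31.544491
x = r cos θ + √(L² − h²) = -11.854173 + 197.496696 = 185.642524
dx/dθ = −r sin θ − h·r cos θ/√(L² − h²) (θ in radians; h = 31.544491) = -45.651123

x = 185.6425, dx/dθ = -45.6511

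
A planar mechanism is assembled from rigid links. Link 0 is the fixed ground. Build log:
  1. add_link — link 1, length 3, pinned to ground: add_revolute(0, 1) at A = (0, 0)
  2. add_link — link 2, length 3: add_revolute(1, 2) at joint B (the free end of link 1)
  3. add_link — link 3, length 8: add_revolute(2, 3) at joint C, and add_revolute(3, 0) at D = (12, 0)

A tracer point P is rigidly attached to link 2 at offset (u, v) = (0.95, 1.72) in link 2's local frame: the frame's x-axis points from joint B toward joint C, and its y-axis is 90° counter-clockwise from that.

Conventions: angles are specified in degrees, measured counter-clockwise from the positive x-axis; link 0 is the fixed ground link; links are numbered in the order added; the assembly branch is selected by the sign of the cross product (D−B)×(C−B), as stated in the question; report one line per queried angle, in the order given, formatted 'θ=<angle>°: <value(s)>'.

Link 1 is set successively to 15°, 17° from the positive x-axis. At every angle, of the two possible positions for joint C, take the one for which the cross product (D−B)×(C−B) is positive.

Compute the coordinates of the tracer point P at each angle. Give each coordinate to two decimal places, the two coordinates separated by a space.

A=(0,0), D=(12.00,0)
θ=15°: B = A + 3.00·(cos15°, sin15°) = (2.8978, 0.7765)
θ=15°: |BD| = 9.1353
θ=15°: circle(B,3.00) ∩ circle(D,8.00): a=1.5573, h=2.5641
θ=15°:   candidates: C₊=(4.6674,3.1989) cross=23.424; C₋=(4.2315,-1.9108) cross=-23.424
θ=15°:   branch + wants cross > 0 → take C=(4.6674,3.1989) (cross=23.424)
θ=15°: ex = (C−B)/|BC| = (0.5899,0.8075); ey = (-0.8075,0.5899)
θ=15°: P = B + 0.95·ex + 1.72·ey = (2.0693,2.5582)
θ=17°: B = A + 3.00·(cos17°, sin17°) = (2.8689, 0.8771)
θ=17°: |BD| = 9.1731
θ=17°: circle(B,3.00) ∩ circle(D,8.00): a=1.5887, h=2.5448
θ=17°:   candidates: C₊=(4.6936,3.2584) cross=23.344; C₋=(4.2070,-1.8080) cross=-23.344
θ=17°:   branch + wants cross > 0 → take C=(4.6936,3.2584) (cross=23.344)
θ=17°: ex = (C−B)/|BC| = (0.6082,0.7938); ey = (-0.7938,0.6082)
θ=17°: P = B + 0.95·ex + 1.72·ey = (2.0815,2.6774)

θ=15°: 2.07 2.56
θ=17°: 2.08 2.68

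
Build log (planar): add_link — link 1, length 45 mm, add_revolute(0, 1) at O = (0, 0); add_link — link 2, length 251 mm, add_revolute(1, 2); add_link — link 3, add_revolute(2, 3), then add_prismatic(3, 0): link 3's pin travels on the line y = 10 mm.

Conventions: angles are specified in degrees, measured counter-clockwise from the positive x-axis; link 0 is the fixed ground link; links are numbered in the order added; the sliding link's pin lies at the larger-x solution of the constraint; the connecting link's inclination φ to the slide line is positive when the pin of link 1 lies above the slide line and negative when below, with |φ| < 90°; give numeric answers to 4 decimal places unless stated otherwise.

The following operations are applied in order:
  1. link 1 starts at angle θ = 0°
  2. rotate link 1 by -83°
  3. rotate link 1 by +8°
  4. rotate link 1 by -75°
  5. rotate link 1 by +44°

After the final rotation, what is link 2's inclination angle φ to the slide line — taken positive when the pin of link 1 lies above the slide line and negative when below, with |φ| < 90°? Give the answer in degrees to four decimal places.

geometry: r = 45 mm, L = 251 mm, e = 10 mm; θ starts at 0°
rotate link 1 by -83°: θ ← 0° -83° = -83°
rotate link 1 by +8°: θ ← -83° +8° = -75°
rotate link 1 by -75°: θ ← -75° -75° = -150°
rotate link 1 by +44°: θ ← -150° +44° = -106°
h = r sin θ − e = -43.256776 − 10 = -53.256776
sin φ = h / L = -53.256776 / 251 = -0.21217839
φ = arcsin(-0.21217839) = -12.250042°

-12.2500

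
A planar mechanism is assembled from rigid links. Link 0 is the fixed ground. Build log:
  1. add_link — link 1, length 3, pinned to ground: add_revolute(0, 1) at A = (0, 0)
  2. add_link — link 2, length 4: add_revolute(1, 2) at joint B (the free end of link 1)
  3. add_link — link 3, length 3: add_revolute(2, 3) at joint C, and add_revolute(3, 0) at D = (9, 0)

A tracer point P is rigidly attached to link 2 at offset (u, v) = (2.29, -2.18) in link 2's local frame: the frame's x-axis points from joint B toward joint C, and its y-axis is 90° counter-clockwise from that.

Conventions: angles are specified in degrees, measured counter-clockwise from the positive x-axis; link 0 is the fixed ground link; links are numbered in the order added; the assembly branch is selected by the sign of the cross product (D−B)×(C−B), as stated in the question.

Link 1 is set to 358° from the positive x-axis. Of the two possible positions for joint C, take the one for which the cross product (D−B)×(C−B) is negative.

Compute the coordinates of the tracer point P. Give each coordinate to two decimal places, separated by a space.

A=(0,0), D=(9.00,0)
B = A + 3.00·(cos358°, sin358°) = (2.9982, -0.1047)
|BD| = 6.0027
circle(B,4.00) ∩ circle(D,3.00): a=3.5844, h=1.7753
  candidates: C₊=(6.5511,1.7329) cross=10.657; C₋=(6.6130,-1.8172) cross=-10.657
  branch - wants cross < 0 → take C=(6.6130,-1.8172) (cross=-10.657)
ex = (C−B)/|BC| = (0.9037,-0.4281); ey = (0.4281,0.9037)
P = B + 2.29·ex + -2.18·ey = (4.1343,-3.0552)

4.13 -3.06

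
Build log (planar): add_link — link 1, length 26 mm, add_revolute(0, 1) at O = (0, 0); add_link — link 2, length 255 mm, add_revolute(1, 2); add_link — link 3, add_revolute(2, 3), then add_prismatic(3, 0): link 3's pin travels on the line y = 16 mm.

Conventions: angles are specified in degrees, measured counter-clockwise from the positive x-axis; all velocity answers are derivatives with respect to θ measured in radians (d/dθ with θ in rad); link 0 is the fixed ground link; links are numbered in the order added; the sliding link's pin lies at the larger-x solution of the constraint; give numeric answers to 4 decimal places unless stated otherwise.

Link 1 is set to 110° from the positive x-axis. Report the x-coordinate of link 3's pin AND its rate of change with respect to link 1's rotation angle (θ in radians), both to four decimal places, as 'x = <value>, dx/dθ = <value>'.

geometry: r = 26 mm, L = 255 mm, e = 16 mm
crank pin P = (r cos θ, r sin θ) = (-8.892524, 24.432008)
h = r sin θ − e = 24.432008 − 16 = 8.432008
x = r cos θ + √(L² − h²) = -8.892524 + 254.860553 = 245.968029
dx/dθ = −r sin θ − h·r cos θ/√(L² − h²) (θ in radians; h = 8.432008) = -24.137801

x = 245.9680, dx/dθ = -24.1378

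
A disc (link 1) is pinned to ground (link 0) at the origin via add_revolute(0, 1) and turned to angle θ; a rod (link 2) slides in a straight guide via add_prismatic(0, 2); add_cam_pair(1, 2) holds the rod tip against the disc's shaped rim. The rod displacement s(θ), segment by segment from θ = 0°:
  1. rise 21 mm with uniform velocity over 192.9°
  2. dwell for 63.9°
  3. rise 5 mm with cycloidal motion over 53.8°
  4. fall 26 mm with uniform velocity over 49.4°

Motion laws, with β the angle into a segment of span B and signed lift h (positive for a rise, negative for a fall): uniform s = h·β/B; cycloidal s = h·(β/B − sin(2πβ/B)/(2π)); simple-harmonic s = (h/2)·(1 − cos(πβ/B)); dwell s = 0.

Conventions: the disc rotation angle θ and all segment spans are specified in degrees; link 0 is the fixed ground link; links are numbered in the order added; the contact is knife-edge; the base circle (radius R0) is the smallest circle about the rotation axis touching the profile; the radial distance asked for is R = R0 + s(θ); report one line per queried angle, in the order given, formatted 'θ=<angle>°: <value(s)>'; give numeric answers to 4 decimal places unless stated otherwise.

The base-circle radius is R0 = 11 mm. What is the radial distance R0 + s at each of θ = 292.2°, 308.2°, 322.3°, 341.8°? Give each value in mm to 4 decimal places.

segment 1 (0° to 192.9°, uniform, h = 21) is passed completely: s = 0.0000 + (21) = 21.0000
segment 2 (192.9° to 256.8°, dwell): s unchanged at 21.0000
θ = 292.2° falls in segment 3 (256.8° to 310.6°, cycloidal, h = 5): β = 292.2 − 256.8 = 35.4°, B = 53.8°; Δs = 5·(0.6580 − sin(2π·0.6580)/(2π)) = 3.9564; s = 21.0000 + 3.9564 = 24.9564
θ = 308.2° falls in segment 3 (256.8° to 310.6°, cycloidal, h = 5): β = 308.2 − 256.8 = 51.4°, B = 53.8°; Δs = 5·(0.9554 − sin(2π·0.9554)/(2π)) = 4.9971; s = 21.0000 + 4.9971 = 25.9971
segment 3 (256.8° to 310.6°, cycloidal, h = 5) is passed completely: s = 21.0000 + (5) = 26.0000
θ = 322.3° falls in segment 4 (310.6° to 360°, uniform, h = -26): β = 322.3 − 310.6 = 11.7°, B = 49.4°; Δs = -26·11.7/49.4 = -6.1579; s = 26.0000 − 6.1579 = 19.8421
θ = 341.8° falls in segment 4 (310.6° to 360°, uniform, h = -26): β = 341.8 − 310.6 = 31.2°, B = 49.4°; Δs = -26·31.2/49.4 = -16.4211; s = 26.0000 − 16.4211 = 9.5789
θ=292.2°: R = R0 + s = 11 + 24.9564 = 35.9564
θ=308.2°: R = R0 + s = 11 + 25.9971 = 36.9971
θ=322.3°: R = R0 + s = 11 + 19.8421 = 30.8421
θ=341.8°: R = R0 + s = 11 + 9.5789 = 20.5789

θ=292.2°: 35.9564
θ=308.2°: 36.9971
θ=322.3°: 30.8421
θ=341.8°: 20.5789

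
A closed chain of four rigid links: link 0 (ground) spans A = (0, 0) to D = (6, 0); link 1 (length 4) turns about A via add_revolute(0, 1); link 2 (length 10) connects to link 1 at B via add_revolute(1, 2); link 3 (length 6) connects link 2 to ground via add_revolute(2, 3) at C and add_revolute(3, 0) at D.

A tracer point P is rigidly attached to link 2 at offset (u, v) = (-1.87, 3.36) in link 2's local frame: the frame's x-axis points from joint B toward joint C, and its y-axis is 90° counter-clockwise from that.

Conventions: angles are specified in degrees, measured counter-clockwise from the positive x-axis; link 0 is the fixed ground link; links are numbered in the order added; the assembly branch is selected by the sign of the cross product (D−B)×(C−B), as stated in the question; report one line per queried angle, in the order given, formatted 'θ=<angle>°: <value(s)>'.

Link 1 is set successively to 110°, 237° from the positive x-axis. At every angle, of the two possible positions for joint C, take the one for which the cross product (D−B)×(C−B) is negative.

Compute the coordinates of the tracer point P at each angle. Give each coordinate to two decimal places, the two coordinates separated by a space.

A=(0,0), D=(6.00,0)
θ=110°: B = A + 4.00·(cos110°, sin110°) = (-1.3681, 3.7588)
θ=110°: |BD| = 8.2715
θ=110°: circle(B,10.00) ∩ circle(D,6.00): a=8.0045, h=5.9941
θ=110°:   candidates: C₊=(8.4860,5.4607) cross=49.580; C₋=(3.0383,-5.2181) cross=-49.580
θ=110°:   branch - wants cross < 0 → take C=(3.0383,-5.2181) (cross=-49.580)
θ=110°: ex = (C−B)/|BC| = (0.4406,-0.8977); ey = (0.8977,0.4406)
θ=110°: P = B + -1.87·ex + 3.36·ey = (0.8241,6.9180)
θ=237°: B = A + 4.00·(cos237°, sin237°) = (-2.1786, -3.3547)
θ=237°: |BD| = 8.8398
θ=237°: circle(B,10.00) ∩ circle(D,6.00): a=8.0399, h=5.9464
θ=237°:   candidates: C₊=(3.0033,5.1980) cross=52.566; C₋=(7.5165,-5.8052) cross=-52.566
θ=237°:   branch - wants cross < 0 → take C=(7.5165,-5.8052) (cross=-52.566)
θ=237°: ex = (C−B)/|BC| = (0.9695,-0.2450); ey = (0.2450,0.9695)
θ=237°: P = B + -1.87·ex + 3.36·ey = (-3.1682,0.3611)

θ=110°: 0.82 6.92
θ=237°: -3.17 0.36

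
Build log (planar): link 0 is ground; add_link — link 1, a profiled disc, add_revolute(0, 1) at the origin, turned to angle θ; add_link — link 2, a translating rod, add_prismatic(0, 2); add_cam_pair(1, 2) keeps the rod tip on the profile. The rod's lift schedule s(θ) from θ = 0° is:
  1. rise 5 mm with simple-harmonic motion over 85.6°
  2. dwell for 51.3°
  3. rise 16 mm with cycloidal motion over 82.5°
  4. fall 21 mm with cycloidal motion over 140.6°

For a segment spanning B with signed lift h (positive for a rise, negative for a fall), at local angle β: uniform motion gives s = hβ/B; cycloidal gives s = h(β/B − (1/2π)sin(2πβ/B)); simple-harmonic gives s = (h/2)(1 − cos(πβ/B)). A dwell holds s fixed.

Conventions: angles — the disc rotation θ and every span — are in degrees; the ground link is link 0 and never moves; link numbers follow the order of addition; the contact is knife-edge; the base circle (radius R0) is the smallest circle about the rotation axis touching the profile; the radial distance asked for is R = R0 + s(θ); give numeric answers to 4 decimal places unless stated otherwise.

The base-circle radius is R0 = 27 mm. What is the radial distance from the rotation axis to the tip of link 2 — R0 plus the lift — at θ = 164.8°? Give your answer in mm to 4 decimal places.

seg 1 [0°–85.6°] simple-harmonic, h=5: full span → s += 5 → s = 5.0000
seg 2 [85.6°–136.9°] dwell: s stays 5.0000
seg 3 [136.9°–219.4°] cycloidal, h=16: θ=164.8° here. β=27.9, B=82.5. 16·(0.3382 − sin(2π·0.3382)/(2π)) = 3.2454 → s = 8.2454
R = R0 + s = 27 + 8.2454 = 35.2454

35.2454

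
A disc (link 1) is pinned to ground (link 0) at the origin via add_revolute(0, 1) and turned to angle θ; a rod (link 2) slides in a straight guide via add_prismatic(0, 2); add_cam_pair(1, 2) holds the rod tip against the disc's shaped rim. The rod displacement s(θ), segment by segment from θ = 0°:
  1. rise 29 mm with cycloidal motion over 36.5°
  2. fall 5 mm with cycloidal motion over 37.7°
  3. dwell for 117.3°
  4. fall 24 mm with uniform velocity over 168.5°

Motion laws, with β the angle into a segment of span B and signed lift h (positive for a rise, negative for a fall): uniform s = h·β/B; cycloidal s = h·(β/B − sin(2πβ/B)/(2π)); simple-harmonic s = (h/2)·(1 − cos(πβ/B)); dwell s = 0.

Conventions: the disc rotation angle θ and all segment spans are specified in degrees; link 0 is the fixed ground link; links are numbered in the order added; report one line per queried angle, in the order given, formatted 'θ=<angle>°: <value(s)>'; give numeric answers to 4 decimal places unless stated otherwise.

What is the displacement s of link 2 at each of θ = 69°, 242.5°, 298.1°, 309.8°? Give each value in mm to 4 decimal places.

segment 1 (0° to 36.5°, cycloidal, h = 29) is passed completely: s = 0.0000 + (29) = 29.0000
θ = 69° falls in segment 2 (36.5° to 74.2°, cycloidal, h = -5): β = 69 − 36.5 = 32.5°, B = 37.7°; Δs = -5·(0.8621 − sin(2π·0.8621)/(2π)) = -4.9169; s = 29.0000 − 4.9169 = 24.0831
segment 2 (36.5° to 74.2°, cycloidal, h = -5) is passed completely: s = 29.0000 + (-5) = 24.0000
segment 3 (74.2° to 191.5°, dwell): s unchanged at 24.0000
θ = 242.5° falls in segment 4 (191.5° to 360°, uniform, h = -24): β = 242.5 − 191.5 = 51°, B = 168.5°; Δs = -24·51/168.5 = -7.2641; s = 24.0000 − 7.2641 = 16.7359
θ = 298.1° falls in segment 4 (191.5° to 360°, uniform, h = -24): β = 298.1 − 191.5 = 106.6°, B = 168.5°; Δs = -24·106.6/168.5 = -15.1834; s = 24.0000 − 15.1834 = 8.8166
θ = 309.8° falls in segment 4 (191.5° to 360°, uniform, h = -24): β = 309.8 − 191.5 = 118.3°, B = 168.5°; Δs = -24·118.3/168.5 = -16.8499; s = 24.0000 − 16.8499 = 7.1501

θ=69°: 24.0831
θ=242.5°: 16.7359
θ=298.1°: 8.8166
θ=309.8°: 7.1501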